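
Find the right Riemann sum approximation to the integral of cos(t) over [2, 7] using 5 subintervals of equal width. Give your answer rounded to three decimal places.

Δt = (7 − 2)/5 = 1.
Right endpoints: 3, 4, 5, 6, 7.
f(3) ≈ -0.990, f(4) ≈ -0.654, f(5) ≈ 0.284, f(6) ≈ 0.960, f(7) ≈ 0.754.
Sum = Δt · [f(3) + f(4) + f(5) + f(6) + f(7)].
Sum ≈ 0.354.

0.354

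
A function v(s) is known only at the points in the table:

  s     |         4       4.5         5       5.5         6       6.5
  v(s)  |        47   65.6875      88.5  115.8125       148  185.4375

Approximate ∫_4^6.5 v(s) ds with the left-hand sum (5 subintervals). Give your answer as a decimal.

232.5

Δs = 0.5.
Sum = 0.5·[47 + 65.6875 + 88.5 + 115.8125 + 148] = 232.5.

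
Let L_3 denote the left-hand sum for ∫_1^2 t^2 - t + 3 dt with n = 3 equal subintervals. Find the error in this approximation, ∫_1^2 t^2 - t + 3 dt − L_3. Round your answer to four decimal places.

0.3148

Exact integral: ∫_1^2 f(t) dt ≈ 3.833333.
L_3 ≈ 3.518519.
Error ≈ 3.833333 − 3.518519 ≈ 0.3148.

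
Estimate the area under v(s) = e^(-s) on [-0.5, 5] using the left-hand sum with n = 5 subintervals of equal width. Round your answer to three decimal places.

2.707

Δs = (5 − (-0.5))/5 = 1.1.
Left endpoints: -0.5, 0.6, 1.7, 2.8, 3.9.
v(-0.5) ≈ 1.649, v(0.6) ≈ 0.549, v(1.7) ≈ 0.183, v(2.8) ≈ 0.061, v(3.9) ≈ 0.020.
Sum = Δs · [v(-0.5) + v(0.6) + v(1.7) + v(2.8) + v(3.9)].
Sum ≈ 2.707.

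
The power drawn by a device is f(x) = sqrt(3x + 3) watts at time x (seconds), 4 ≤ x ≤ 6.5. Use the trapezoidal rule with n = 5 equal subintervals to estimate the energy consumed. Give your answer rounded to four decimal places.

Δx = (6.5 − 4)/5 = 0.5.
f(4) ≈ 3.8730, f(4.5) ≈ 4.0620, f(5) ≈ 4.2426, f(5.5) ≈ 4.4159, f(6) ≈ 4.5826, f(6.5) ≈ 4.7434.
T_5 = (Δx/2)·[f(x_0) + 2f(x_1) + ... + 2f(x_{4}) + f(x_5)].
Sum ≈ 10.8057.

10.8057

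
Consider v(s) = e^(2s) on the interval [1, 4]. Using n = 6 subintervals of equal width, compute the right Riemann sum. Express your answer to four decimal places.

Δs = (4 − 1)/6 = 0.5.
Right endpoints: 1.5, 2, 2.5, 3, 3.5, 4.
v(1.5) ≈ 20.0855, v(2) ≈ 54.5982, v(2.5) ≈ 148.4132, v(3) ≈ 403.4288, v(3.5) ≈ 1096.6332, v(4) ≈ 2980.9580.
Sum = Δs · [v(1.5) + v(2) + v(2.5) + ...].
Sum ≈ 2352.0584.

2352.0584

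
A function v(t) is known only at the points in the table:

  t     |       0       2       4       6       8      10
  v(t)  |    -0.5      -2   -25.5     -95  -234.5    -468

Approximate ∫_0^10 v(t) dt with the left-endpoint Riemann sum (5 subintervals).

Δt = 2.
Sum = 2·[(-0.5) + (-2) + (-25.5) + (-95) + (-234.5)] = -715.

-715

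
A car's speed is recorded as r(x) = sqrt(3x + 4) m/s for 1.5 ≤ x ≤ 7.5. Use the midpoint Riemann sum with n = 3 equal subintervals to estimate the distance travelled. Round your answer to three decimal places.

24.844

Δx = (7.5 − 1.5)/3 = 2.
Midpoints: 2.5, 4.5, 6.5.
r(2.5) ≈ 3.391, r(4.5) ≈ 4.183, r(6.5) ≈ 4.848.
Sum = Δx · [r(2.5) + r(4.5) + r(6.5)].
Sum ≈ 24.844.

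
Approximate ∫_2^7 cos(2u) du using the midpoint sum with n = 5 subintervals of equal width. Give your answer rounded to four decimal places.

1.0383

Δu = (7 − 2)/5 = 1.
Midpoints: 2.5, 3.5, 4.5, 5.5, 6.5.
f(2.5) ≈ 0.2837, f(3.5) ≈ 0.7539, f(4.5) ≈ -0.9111, f(5.5) ≈ 0.0044, f(6.5) ≈ 0.9074.
Sum = Δu · [f(2.5) + f(3.5) + f(4.5) + f(5.5) + f(6.5)].
Sum ≈ 1.0383.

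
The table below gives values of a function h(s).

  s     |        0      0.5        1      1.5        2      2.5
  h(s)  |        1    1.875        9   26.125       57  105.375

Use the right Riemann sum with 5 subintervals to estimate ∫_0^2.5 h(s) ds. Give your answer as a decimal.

99.6875

Δs = 0.5.
Sum = 0.5·[1.875 + 9 + 26.125 + 57 + 105.375] = 99.6875.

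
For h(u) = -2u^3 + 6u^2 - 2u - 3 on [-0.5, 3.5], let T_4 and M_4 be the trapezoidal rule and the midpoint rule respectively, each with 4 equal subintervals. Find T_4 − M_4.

T_4 = -15.
M_4 = -12.
T_4 − M_4 = -3.

-3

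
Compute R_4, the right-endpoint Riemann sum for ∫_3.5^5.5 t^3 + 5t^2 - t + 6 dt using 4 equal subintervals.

454.5

Δt = (5.5 − 3.5)/4 = 0.5.
Right endpoints: 4, 4.5, 5, 5.5.
f(4) = 146, f(4.5) = 193.875, f(5) = 251, f(5.5) = 318.125.
Sum = Δt · [f(4) + f(4.5) + f(5) + f(5.5)].
Sum = 454.5.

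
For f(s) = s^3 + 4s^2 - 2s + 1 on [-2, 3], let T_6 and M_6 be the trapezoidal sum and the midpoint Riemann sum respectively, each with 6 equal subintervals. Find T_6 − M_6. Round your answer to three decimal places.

T_6 ≈ 66.09954.
M_6 ≈ 61.32523.
T_6 − M_6 ≈ 4.774.

4.774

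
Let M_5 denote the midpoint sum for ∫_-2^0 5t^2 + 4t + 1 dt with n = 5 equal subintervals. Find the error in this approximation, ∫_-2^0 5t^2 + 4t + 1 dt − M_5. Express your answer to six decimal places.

Exact integral: ∫_-2^0 f(t) dt ≈ 7.33333333.
M_5 = 7.2.
Error ≈ 7.33333333 − 7.2 ≈ 0.133333.

0.133333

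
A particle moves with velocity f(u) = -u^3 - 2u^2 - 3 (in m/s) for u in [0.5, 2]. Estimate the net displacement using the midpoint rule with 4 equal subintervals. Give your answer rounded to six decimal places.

-13.633301

Δu = (2 − 0.5)/4 = 0.375.
Midpoints: 0.6875, 1.0625, 1.4375, 1.8125.
f(0.6875) = -17491/4096, f(1.0625) = -26449/4096, f(1.4375) = -41383/4096, f(1.8125) = -63589/4096.
Sum = Δu · [f(0.6875) + f(1.0625) + f(1.4375) + f(1.8125)].
Sum ≈ -13.633301.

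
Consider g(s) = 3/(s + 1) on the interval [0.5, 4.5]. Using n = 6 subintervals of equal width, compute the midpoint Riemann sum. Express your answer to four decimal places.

3.8758

Δs = (4.5 − 0.5)/6 = 2/3.
Midpoints: 5/6, 1.5, 13/6, 17/6, 3.5, 25/6.
g(5/6) = 18/11, g(1.5) = 1.2, g(13/6) = 18/19, g(17/6) = 18/23, g(3.5) = 2/3, g(25/6) = 18/31.
Sum = Δs · [g(5/6) + g(1.5) + g(13/6) + ...].
Sum ≈ 3.8758.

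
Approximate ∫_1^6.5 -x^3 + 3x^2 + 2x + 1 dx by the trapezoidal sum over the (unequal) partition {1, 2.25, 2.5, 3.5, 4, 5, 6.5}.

Subinterval widths: 1.25, 0.25, 1, 0.5, 1, 1.5.
f(1) = 5, f(2.25) = 9.296875, f(2.5) = 9.125, f(3.5) = 1.875, f(4) = -7, f(5) = -39, f(6.5) = -133.875.
On each subinterval the trapezoid contributes (Δx_i/2)·[f(x_{i-1}) + f(x_i)].
Sum = -137.19921875.

-137.19921875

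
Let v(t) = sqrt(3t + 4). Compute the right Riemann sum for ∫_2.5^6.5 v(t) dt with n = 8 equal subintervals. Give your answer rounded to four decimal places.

Δt = (6.5 − 2.5)/8 = 0.5.
Right endpoints: 3, 3.5, 4, 4.5, 5, 5.5, 6, 6.5.
v(3) ≈ 3.6056, v(3.5) ≈ 3.8079, v(4) ≈ 4.0000, v(4.5) ≈ 4.1833, v(5) ≈ 4.3589, v(5.5) ≈ 4.5277, v(6) ≈ 4.6904, v(6.5) ≈ 4.8477.
Sum = Δt · [v(3) + v(3.5) + v(4) + ...].
Sum ≈ 17.0107.

17.0107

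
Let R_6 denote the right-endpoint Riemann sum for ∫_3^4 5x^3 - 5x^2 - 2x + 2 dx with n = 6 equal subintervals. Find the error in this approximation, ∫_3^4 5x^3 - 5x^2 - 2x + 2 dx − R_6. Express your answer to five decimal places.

-12.55324

Exact integral: ∫_3^4 f(x) dx ≈ 152.0833333.
R_6 ≈ 164.6365741.
Error ≈ 152.0833333 − 164.6365741 ≈ -12.55324.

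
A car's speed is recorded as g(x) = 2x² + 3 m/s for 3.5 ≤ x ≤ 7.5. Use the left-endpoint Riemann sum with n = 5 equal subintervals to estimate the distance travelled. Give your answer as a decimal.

Δx = (7.5 − 3.5)/5 = 0.8.
Left endpoints: 3.5, 4.3, 5.1, 5.9, 6.7.
g(3.5) = 27.5, g(4.3) = 39.98, g(5.1) = 55.02, g(5.9) = 72.62, g(6.7) = 92.78.
Sum = Δx · [g(3.5) + g(4.3) + g(5.1) + g(5.9) + g(6.7)].
Sum = 230.32.

230.32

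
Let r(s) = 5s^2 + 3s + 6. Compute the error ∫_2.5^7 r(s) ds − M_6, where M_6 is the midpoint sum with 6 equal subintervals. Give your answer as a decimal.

1.0546875

Exact integral: ∫_2.5^7 r(s) ds = 636.75.
M_6 = 635.6953125.
Error = 636.75 − 635.6953125 = 1.0546875.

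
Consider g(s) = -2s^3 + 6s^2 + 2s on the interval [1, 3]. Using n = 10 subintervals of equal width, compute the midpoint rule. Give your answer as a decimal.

20.04

Δs = (3 − 1)/10 = 0.2.
Midpoints: 1.1, 1.3, 1.5, 1.7, 1.9, 2.1, 2.3, 2.5, 2.7, 2.9.
g(1.1) = 6.798, g(1.3) = 8.346, g(1.5) = 9.75, g(1.7) = 10.914, g(1.9) = 11.742, g(2.1) = 12.138, g(2.3) = 12.006, g(2.5) = 11.25, g(2.7) = 9.774, g(2.9) = 7.482.
Sum = Δs · [g(1.1) + g(1.3) + g(1.5) + ...].
Sum = 20.04.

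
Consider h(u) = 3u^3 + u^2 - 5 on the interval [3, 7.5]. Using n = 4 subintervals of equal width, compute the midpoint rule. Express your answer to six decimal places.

Δu = (7.5 − 3)/4 = 1.125.
Midpoints: 3.5625, 4.6875, 5.8125, 6.9375.
h(3.5625) = 587083/4096, h(4.6875) = 1335145/4096, h(5.8125) = 2530975/4096, h(6.9375) = 4279549/4096.
Sum = Δu · [h(3.5625) + h(4.6875) + h(5.8125) + h(6.9375)].
Sum ≈ 2398.521973.

2398.521973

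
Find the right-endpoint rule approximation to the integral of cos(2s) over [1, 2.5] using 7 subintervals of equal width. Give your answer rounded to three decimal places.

Δs = (2.5 − 1)/7 = 3/14.
Right endpoints: 17/14, 10/7, 23/14, 13/7, 29/14, 16/7, 2.5.
f(17/14) ≈ -0.756, f(10/7) ≈ -0.960, f(23/14) ≈ -0.990, f(13/7) ≈ -0.840, f(29/14) ≈ -0.539, f(16/7) ≈ -0.140, f(2.5) ≈ 0.284.
Sum = Δs · [f(17/14) + f(10/7) + f(23/14) + ...].
Sum ≈ -0.845.

-0.845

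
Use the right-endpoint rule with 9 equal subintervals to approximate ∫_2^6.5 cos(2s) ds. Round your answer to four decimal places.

Δs = (6.5 − 2)/9 = 0.5.
Right endpoints: 2.5, 3, 3.5, 4, 4.5, 5, 5.5, 6, 6.5.
f(2.5) ≈ 0.2837, f(3) ≈ 0.9602, f(3.5) ≈ 0.7539, f(4) ≈ -0.1455, f(4.5) ≈ -0.9111, f(5) ≈ -0.8391, f(5.5) ≈ 0.0044, f(6) ≈ 0.8439, f(6.5) ≈ 0.9074.
Sum = Δs · [f(2.5) + f(3) + f(3.5) + ...].
Sum ≈ 0.9289.

0.9289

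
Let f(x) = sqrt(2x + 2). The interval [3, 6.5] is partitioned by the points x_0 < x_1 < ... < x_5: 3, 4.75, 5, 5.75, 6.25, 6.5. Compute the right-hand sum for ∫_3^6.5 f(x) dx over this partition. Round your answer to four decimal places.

12.4284

Subinterval widths: 1.75, 0.25, 0.75, 0.5, 0.25.
Right endpoints: 4.75, 5, 5.75, 6.25, 6.5.
f(4.75) ≈ 3.3912, f(5) ≈ 3.4641, f(5.75) ≈ 3.6742, f(6.25) ≈ 3.8079, f(6.5) ≈ 3.8730.
Sum = Σ Δx_i · f(x_i).
Sum ≈ 12.4284.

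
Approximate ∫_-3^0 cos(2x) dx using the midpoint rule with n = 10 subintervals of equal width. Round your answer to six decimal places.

Δx = (0 − (-3))/10 = 0.3.
Midpoints: -2.85, -2.55, -2.25, -1.95, -1.65, -1.35, -1.05, -0.75, -0.45, -0.15.
f(-2.85) ≈ 0.834713, f(-2.55) ≈ 0.377978, f(-2.25) ≈ -0.210796, f(-1.95) ≈ -0.725932, f(-1.65) ≈ -0.987480, f(-1.35) ≈ -0.904072, f(-1.05) ≈ -0.504846, f(-0.75) ≈ 0.070737, f(-0.45) ≈ 0.621610, f(-0.15) ≈ 0.955336.
Sum = Δx · [f(-2.85) + f(-2.55) + f(-2.25) + ...].
Sum ≈ -0.141826.

-0.141826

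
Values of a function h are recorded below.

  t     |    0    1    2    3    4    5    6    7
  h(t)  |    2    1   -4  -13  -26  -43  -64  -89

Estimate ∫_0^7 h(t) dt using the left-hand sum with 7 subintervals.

-147

Δt = 1.
Sum = 1·[2 + 1 + (-4) + (-13) + (-26) + (-43) + (-64)] = -147.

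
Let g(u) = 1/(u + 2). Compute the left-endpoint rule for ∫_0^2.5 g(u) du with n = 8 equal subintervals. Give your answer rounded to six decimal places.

Δu = (2.5 − 0)/8 = 0.3125.
Left endpoints: 0, 0.3125, 0.625, 0.9375, 1.25, 1.5625, 1.875, 2.1875.
g(0) = 0.5, g(0.3125) = 16/37, g(0.625) = 8/21, g(0.9375) = 16/47, g(1.25) = 4/13, g(1.5625) = 16/57, g(1.875) = 8/31, g(2.1875) = 16/67.
Sum = Δu · [g(0) + g(0.3125) + g(0.625) + ...].
Sum ≈ 0.855961.

0.855961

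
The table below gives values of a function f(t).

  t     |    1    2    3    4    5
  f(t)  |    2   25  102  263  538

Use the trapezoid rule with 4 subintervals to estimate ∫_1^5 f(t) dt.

660

Δt = 1.
T_4 = (1/2)·[2 + 2·25 + 2·102 + 2·263 + 538] = 660.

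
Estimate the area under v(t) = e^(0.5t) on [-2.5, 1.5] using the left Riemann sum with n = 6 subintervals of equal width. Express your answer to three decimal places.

3.085

Δt = (1.5 − (-2.5))/6 = 2/3.
Left endpoints: -2.5, -11/6, -7/6, -0.5, 1/6, 5/6.
v(-2.5) ≈ 0.287, v(-11/6) ≈ 0.400, v(-7/6) ≈ 0.558, v(-0.5) ≈ 0.779, v(1/6) ≈ 1.087, v(5/6) ≈ 1.517.
Sum = Δt · [v(-2.5) + v(-11/6) + v(-7/6) + ...].
Sum ≈ 3.085.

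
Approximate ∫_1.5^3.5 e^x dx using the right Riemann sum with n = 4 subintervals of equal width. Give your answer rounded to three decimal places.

36.386

Δx = (3.5 − 1.5)/4 = 0.5.
Right endpoints: 2, 2.5, 3, 3.5.
f(2) ≈ 7.389, f(2.5) ≈ 12.182, f(3) ≈ 20.086, f(3.5) ≈ 33.115.
Sum = Δx · [f(2) + f(2.5) + f(3) + f(3.5)].
Sum ≈ 36.386.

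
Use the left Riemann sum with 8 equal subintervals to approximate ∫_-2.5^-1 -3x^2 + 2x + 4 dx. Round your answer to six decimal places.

-15.659180

Δx = (-1 − (-2.5))/8 = 0.1875.
Left endpoints: -2.5, -2.3125, -2.125, -1.9375, -1.75, -1.5625, -1.375, -1.1875.
f(-2.5) = -19.75, f(-2.3125) = -16.66796875, f(-2.125) = -13.796875, f(-1.9375) = -11.13671875, f(-1.75) = -8.6875, f(-1.5625) = -6.44921875, f(-1.375) = -4.421875, f(-1.1875) = -2.60546875.
Sum = Δx · [f(-2.5) + f(-2.3125) + f(-2.125) + ...].
Sum ≈ -15.659180.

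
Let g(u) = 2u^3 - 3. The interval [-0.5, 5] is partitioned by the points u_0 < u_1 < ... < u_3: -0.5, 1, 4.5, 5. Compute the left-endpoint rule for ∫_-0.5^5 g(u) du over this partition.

81.25

Subinterval widths: 1.5, 3.5, 0.5.
Left endpoints: -0.5, 1, 4.5.
g(-0.5) = -3.25, g(1) = -1, g(4.5) = 179.25.
Sum = Σ Δu_i · g(u_i).
Sum = 81.25.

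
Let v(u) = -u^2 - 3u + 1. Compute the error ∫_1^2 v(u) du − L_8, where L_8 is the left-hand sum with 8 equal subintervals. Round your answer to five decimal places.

-0.37240

Exact integral: ∫_1^2 v(u) du ≈ -5.8333333.
L_8 = -5.4609375.
Error ≈ -5.8333333 − (-5.4609375) ≈ -0.37240.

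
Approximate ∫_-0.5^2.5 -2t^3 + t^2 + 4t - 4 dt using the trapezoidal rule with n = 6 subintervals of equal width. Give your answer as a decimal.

Δt = (2.5 − (-0.5))/6 = 0.5.
f(-0.5) = -5.5, f(0) = -4, f(0.5) = -2, f(1) = -1, f(1.5) = -2.5, f(2) = -8, f(2.5) = -19.
T_6 = (Δt/2)·[f(t_0) + 2f(t_1) + ... + 2f(t_{5}) + f(t_6)].
Sum = -14.875.

-14.875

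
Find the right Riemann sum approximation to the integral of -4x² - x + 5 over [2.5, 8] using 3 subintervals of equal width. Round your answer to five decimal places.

-892.32407

Δx = (8 − 2.5)/3 = 11/6.
Right endpoints: 13/3, 37/6, 8.
f(13/3) = -670/9, f(37/6) = -2759/18, f(8) = -259.
Sum = Δx · [f(13/3) + f(37/6) + f(8)].
Sum ≈ -892.32407.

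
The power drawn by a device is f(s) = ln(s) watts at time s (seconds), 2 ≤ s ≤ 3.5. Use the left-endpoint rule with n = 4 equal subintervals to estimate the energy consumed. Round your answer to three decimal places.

Δs = (3.5 − 2)/4 = 0.375.
Left endpoints: 2, 2.375, 2.75, 3.125.
f(2) ≈ 0.693, f(2.375) ≈ 0.865, f(2.75) ≈ 1.012, f(3.125) ≈ 1.139.
Sum = Δs · [f(2) + f(2.375) + f(2.75) + f(3.125)].
Sum ≈ 1.391.

1.391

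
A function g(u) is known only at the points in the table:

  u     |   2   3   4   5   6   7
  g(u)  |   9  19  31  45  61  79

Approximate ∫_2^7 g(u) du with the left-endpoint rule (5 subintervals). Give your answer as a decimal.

165

Δu = 1.
Sum = 1·[9 + 19 + 31 + 45 + 61] = 165.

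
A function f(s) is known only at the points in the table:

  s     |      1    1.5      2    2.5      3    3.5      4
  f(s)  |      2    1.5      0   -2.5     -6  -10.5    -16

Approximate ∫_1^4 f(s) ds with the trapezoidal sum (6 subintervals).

Δs = 0.5.
T_6 = (0.5/2)·[2 + 2·1.5 + 2·0 + 2·(-2.5) + 2·(-6) + 2·(-10.5) + (-16)] = -12.25.

-12.25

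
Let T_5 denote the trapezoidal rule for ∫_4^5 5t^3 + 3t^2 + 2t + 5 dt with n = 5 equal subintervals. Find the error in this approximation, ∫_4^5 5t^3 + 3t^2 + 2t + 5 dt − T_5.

Exact integral: ∫_4^5 f(t) dt = 536.25.
T_5 = 536.72.
Error = 536.25 − 536.72 = -0.47.

-0.47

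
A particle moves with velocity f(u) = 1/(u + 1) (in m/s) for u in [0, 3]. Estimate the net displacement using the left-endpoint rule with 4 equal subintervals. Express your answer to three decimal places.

Δu = (3 − 0)/4 = 0.75.
Left endpoints: 0, 0.75, 1.5, 2.25.
f(0) = 1, f(0.75) = 4/7, f(1.5) = 0.4, f(2.25) = 4/13.
Sum = Δu · [f(0) + f(0.75) + f(1.5) + f(2.25)].
Sum ≈ 1.709.

1.709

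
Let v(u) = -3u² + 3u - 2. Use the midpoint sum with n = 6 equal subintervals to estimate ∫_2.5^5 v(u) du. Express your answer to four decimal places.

Δu = (5 − 2.5)/6 = 5/12.
Midpoints: 65/24, 3.125, 85/24, 95/24, 4.375, 115/24.
v(65/24) = -3049/192, v(3.125) = -21.921875, v(85/24) = -5569/192, v(95/24) = -7129/192, v(4.375) = -46.296875, v(115/24) = -10849/192.
Sum = Δu · [v(65/24) + v(3.125) + v(85/24) + ...].
Sum ≈ -86.1415.

-86.1415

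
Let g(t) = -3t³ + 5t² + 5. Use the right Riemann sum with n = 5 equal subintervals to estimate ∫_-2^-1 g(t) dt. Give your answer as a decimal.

24.44

Δt = (-1 − (-2))/5 = 0.2.
Right endpoints: -1.8, -1.6, -1.4, -1.2, -1.
g(-1.8) = 38.696, g(-1.6) = 30.088, g(-1.4) = 23.032, g(-1.2) = 17.384, g(-1) = 13.
Sum = Δt · [g(-1.8) + g(-1.6) + g(-1.4) + g(-1.2) + g(-1)].
Sum = 24.44.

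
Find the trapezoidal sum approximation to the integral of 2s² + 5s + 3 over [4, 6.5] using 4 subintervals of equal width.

213.8671875

Δs = (6.5 − 4)/4 = 0.625.
f(4) = 55, f(4.625) = 68.90625, f(5.25) = 84.375, f(5.875) = 101.40625, f(6.5) = 120.
T_4 = (Δs/2)·[f(s_0) + 2f(s_1) + 2f(s_2) + 2f(s_3) + f(s_4)].
Sum = 213.8671875.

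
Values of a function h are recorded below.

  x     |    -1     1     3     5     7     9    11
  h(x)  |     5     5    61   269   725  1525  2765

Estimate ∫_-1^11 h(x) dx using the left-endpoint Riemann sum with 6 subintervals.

5180

Δx = 2.
Sum = 2·[5 + 5 + 61 + 269 + 725 + 1525] = 5180.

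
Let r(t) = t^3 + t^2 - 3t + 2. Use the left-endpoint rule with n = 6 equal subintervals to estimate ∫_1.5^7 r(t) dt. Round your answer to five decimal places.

Δt = (7 − 1.5)/6 = 11/12.
Left endpoints: 1.5, 29/12, 10/3, 4.25, 31/6, 73/12.
r(1.5) = 3.125, r(29/12) = 25409/1728, r(10/3) = 1084/27, r(4.25) = 84.078125, r(31/6) = 32641/216, r(73/12) = 424885/1728.
Sum = Δt · [r(1.5) + r(29/12) + r(10/3) + ...].
Sum ≈ 494.13267.

494.13267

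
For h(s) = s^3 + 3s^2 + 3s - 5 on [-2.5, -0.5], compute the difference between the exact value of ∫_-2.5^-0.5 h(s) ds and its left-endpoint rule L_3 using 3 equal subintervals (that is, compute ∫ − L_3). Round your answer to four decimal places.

Exact integral: ∫_-2.5^-0.5 h(s) ds = -13.25.
L_3 ≈ -14.638889.
Error ≈ -13.25 − (-14.638889) ≈ 1.3889.

1.3889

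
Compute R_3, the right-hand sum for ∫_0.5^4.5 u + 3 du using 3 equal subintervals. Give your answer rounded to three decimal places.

Δu = (4.5 − 0.5)/3 = 4/3.
Right endpoints: 11/6, 19/6, 4.5.
f(11/6) = 29/6, f(19/6) = 37/6, f(4.5) = 7.5.
Sum = Δu · [f(11/6) + f(19/6) + f(4.5)].
Sum ≈ 24.667.

24.667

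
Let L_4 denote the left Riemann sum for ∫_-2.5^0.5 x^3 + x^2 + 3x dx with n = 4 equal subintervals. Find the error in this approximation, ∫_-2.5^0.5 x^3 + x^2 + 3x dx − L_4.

7.59375

Exact integral: ∫_-2.5^0.5 f(x) dx = -13.5.
L_4 = -21.09375.
Error = -13.5 − (-21.09375) = 7.59375.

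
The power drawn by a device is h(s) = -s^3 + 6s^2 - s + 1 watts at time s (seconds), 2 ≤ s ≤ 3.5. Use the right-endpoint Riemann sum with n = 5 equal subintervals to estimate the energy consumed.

Δs = (3.5 − 2)/5 = 0.3.
Right endpoints: 2.3, 2.6, 2.9, 3.2, 3.5.
h(2.3) = 18.273, h(2.6) = 21.384, h(2.9) = 24.171, h(3.2) = 26.472, h(3.5) = 28.125.
Sum = Δs · [h(2.3) + h(2.6) + h(2.9) + h(3.2) + h(3.5)].
Sum = 35.5275.

35.5275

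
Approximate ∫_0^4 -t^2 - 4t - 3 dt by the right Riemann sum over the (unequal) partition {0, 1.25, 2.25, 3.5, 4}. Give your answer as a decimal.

Subinterval widths: 1.25, 1, 1.25, 0.5.
Right endpoints: 1.25, 2.25, 3.5, 4.
f(1.25) = -9.5625, f(2.25) = -17.0625, f(3.5) = -29.25, f(4) = -35.
Sum = Σ Δt_i · f(t_i).
Sum = -83.078125.

-83.078125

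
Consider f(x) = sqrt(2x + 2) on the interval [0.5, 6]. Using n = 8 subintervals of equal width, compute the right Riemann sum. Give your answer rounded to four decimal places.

16.4077

Δx = (6 − 0.5)/8 = 0.6875.
Right endpoints: 1.1875, 1.875, 2.5625, 3.25, 3.9375, 4.625, 5.3125, 6.
f(1.1875) ≈ 2.0917, f(1.875) ≈ 2.3979, f(2.5625) ≈ 2.6693, f(3.25) ≈ 2.9155, f(3.9375) ≈ 3.1425, f(4.625) ≈ 3.3541, f(5.3125) ≈ 3.5532, f(6) ≈ 3.7417.
Sum = Δx · [f(1.1875) + f(1.875) + f(2.5625) + ...].
Sum ≈ 16.4077.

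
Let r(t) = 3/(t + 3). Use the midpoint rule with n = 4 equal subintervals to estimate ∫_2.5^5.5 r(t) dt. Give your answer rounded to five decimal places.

1.30461

Δt = (5.5 − 2.5)/4 = 0.75.
Midpoints: 2.875, 3.625, 4.375, 5.125.
r(2.875) = 24/47, r(3.625) = 24/53, r(4.375) = 24/59, r(5.125) = 24/65.
Sum = Δt · [r(2.875) + r(3.625) + r(4.375) + r(5.125)].
Sum ≈ 1.30461.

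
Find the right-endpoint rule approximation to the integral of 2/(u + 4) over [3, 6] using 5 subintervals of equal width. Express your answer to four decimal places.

0.6883

Δu = (6 − 3)/5 = 0.6.
Right endpoints: 3.6, 4.2, 4.8, 5.4, 6.
f(3.6) = 5/19, f(4.2) = 10/41, f(4.8) = 5/22, f(5.4) = 10/47, f(6) = 0.2.
Sum = Δu · [f(3.6) + f(4.2) + f(4.8) + f(5.4) + f(6)].
Sum ≈ 0.6883.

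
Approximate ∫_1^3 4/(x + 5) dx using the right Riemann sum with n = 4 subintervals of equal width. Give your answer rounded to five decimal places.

Δx = (3 − 1)/4 = 0.5.
Right endpoints: 1.5, 2, 2.5, 3.
f(1.5) = 8/13, f(2) = 4/7, f(2.5) = 8/15, f(3) = 0.5.
Sum = Δx · [f(1.5) + f(2) + f(2.5) + f(3)].
Sum ≈ 1.11007.

1.11007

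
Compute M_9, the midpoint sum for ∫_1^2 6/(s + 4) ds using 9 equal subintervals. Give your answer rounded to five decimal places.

Δs = (2 − 1)/9 = 1/9.
Midpoints: 19/18, 7/6, 23/18, 25/18, 1.5, 29/18, 31/18, 11/6, 35/18.
f(19/18) = 108/91, f(7/6) = 36/31, f(23/18) = 108/95, f(25/18) = 108/97, f(1.5) = 12/11, f(29/18) = 108/101, f(31/18) = 108/103, f(11/6) = 36/35, f(35/18) = 108/107.
Sum = Δs · [f(19/18) + f(7/6) + f(23/18) + ...].
Sum ≈ 1.09389.

1.09389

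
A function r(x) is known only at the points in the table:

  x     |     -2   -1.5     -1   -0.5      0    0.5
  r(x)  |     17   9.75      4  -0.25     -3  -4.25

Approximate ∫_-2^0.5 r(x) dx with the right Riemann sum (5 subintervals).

Δx = 0.5.
Sum = 0.5·[9.75 + 4 + (-0.25) + (-3) + (-4.25)] = 3.125.

3.125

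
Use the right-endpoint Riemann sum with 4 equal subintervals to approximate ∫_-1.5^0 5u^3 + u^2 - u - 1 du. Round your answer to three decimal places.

-3.478

Δu = (0 − (-1.5))/4 = 0.375.
Right endpoints: -1.125, -0.75, -0.375, 0.
f(-1.125) = -2933/512, f(-0.75) = -1.796875, f(-0.375) = -383/512, f(0) = -1.
Sum = Δu · [f(-1.125) + f(-0.75) + f(-0.375) + f(0)].
Sum ≈ -3.478.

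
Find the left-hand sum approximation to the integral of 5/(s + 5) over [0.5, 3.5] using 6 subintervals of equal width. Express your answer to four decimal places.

Δs = (3.5 − 0.5)/6 = 0.5.
Left endpoints: 0.5, 1, 1.5, 2, 2.5, 3.
f(0.5) = 10/11, f(1) = 5/6, f(1.5) = 10/13, f(2) = 5/7, f(2.5) = 2/3, f(3) = 0.625.
Sum = Δs · [f(0.5) + f(1) + f(1.5) + ...].
Sum ≈ 2.2588.

2.2588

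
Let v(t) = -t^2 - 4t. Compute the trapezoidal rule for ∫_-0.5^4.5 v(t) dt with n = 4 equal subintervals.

Δt = (4.5 − (-0.5))/4 = 1.25.
v(-0.5) = 1.75, v(0.75) = -3.5625, v(2) = -12, v(3.25) = -23.5625, v(4.5) = -38.25.
T_4 = (Δt/2)·[v(t_0) + 2v(t_1) + 2v(t_2) + 2v(t_3) + v(t_4)].
Sum = -71.71875.

-71.71875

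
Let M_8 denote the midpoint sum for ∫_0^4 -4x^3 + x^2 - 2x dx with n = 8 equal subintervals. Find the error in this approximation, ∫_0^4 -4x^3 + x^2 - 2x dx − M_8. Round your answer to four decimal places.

-1.9167

Exact integral: ∫_0^4 f(x) dx ≈ -250.666667.
M_8 = -248.75.
Error ≈ -250.666667 − (-248.75) ≈ -1.9167.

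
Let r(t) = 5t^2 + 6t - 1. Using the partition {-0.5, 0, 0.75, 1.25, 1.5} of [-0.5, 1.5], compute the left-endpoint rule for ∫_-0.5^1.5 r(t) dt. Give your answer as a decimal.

Subinterval widths: 0.5, 0.75, 0.5, 0.25.
Left endpoints: -0.5, 0, 0.75, 1.25.
r(-0.5) = -2.75, r(0) = -1, r(0.75) = 6.3125, r(1.25) = 14.3125.
Sum = Σ Δt_i · r(t_i).
Sum = 4.609375.

4.609375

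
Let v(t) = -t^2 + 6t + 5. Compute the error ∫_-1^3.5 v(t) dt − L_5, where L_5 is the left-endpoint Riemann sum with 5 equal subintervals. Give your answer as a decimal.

7.695

Exact integral: ∫_-1^3.5 v(t) dt = 41.625.
L_5 = 33.93.
Error = 41.625 − 33.93 = 7.695.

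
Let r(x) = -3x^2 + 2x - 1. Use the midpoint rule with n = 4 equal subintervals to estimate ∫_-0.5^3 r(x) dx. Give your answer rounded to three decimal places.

Δx = (3 − (-0.5))/4 = 0.875.
Midpoints: -0.0625, 0.8125, 1.6875, 2.5625.
r(-0.0625) = -1.13671875, r(0.8125) = -1.35546875, r(1.6875) = -6.16796875, r(2.5625) = -15.57421875.
Sum = Δx · [r(-0.0625) + r(0.8125) + r(1.6875) + r(2.5625)].
Sum ≈ -21.205.

-21.205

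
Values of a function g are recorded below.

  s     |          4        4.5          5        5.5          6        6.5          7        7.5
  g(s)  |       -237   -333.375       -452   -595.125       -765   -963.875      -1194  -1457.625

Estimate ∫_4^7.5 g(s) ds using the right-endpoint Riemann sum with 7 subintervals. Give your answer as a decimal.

Δs = 0.5.
Sum = 0.5·[(-333.375) + (-452) + (-595.125) + (-765) + (-963.875) + (-1194) + (-1457.625)] = -2880.5.

-2880.5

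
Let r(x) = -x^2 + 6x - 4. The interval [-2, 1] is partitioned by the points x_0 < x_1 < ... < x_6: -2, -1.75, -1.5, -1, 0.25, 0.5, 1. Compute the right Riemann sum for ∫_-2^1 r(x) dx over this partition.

Subinterval widths: 0.25, 0.25, 0.5, 1.25, 0.25, 0.5.
Right endpoints: -1.75, -1.5, -1, 0.25, 0.5, 1.
r(-1.75) = -17.5625, r(-1.5) = -15.25, r(-1) = -11, r(0.25) = -2.5625, r(0.5) = -1.25, r(1) = 1.
Sum = Σ Δx_i · r(x_i).
Sum = -16.71875.

-16.71875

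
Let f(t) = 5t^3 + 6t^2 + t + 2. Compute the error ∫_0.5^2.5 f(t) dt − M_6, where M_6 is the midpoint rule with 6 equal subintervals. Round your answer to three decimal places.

0.528

Exact integral: ∫_0.5^2.5 f(t) dt = 86.75.
M_6 ≈ 86.22222.
Error ≈ 86.75 − 86.22222 ≈ 0.528.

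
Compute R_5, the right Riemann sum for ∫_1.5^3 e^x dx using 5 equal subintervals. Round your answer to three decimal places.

18.061

Δx = (3 − 1.5)/5 = 0.3.
Right endpoints: 1.8, 2.1, 2.4, 2.7, 3.
f(1.8) ≈ 6.050, f(2.1) ≈ 8.166, f(2.4) ≈ 11.023, f(2.7) ≈ 14.880, f(3) ≈ 20.086.
Sum = Δx · [f(1.8) + f(2.1) + f(2.4) + f(2.7) + f(3)].
Sum ≈ 18.061.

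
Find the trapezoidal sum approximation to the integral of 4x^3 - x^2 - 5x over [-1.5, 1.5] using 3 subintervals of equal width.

Δx = (1.5 − (-1.5))/3 = 1.
f(-1.5) = -8.25, f(-0.5) = 1.75, f(0.5) = -2.25, f(1.5) = 3.75.
T_3 = (Δx/2)·[f(x_0) + 2f(x_1) + 2f(x_2) + f(x_3)].
Sum = -2.75.

-2.75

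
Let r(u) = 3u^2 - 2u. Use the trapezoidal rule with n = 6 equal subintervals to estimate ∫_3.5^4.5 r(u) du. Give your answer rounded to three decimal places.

40.264

Δu = (4.5 − 3.5)/6 = 1/6.
r(3.5) = 29.75, r(11/3) = 33, r(23/6) = 437/12, r(4) = 40, r(25/6) = 43.75, r(13/3) = 143/3, r(4.5) = 51.75.
T_6 = (Δu/2)·[r(u_0) + 2r(u_1) + ... + 2r(u_{5}) + r(u_6)].
Sum ≈ 40.264.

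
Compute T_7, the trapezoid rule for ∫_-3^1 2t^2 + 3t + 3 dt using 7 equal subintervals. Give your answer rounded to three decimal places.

Δt = (1 − (-3))/7 = 4/7.
f(-3) = 12, f(-17/7) = 368/49, f(-13/7) = 212/49, f(-9/7) = 120/49, f(-5/7) = 92/49, f(-1/7) = 128/49, f(3/7) = 228/49, f(1) = 8.
T_7 = (Δt/2)·[f(t_0) + 2f(t_1) + ... + 2f(t_{6}) + f(t_7)].
Sum ≈ 19.102.

19.102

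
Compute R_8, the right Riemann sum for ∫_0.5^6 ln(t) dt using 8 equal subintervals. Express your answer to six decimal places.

6.382710

Δt = (6 − 0.5)/8 = 0.6875.
Right endpoints: 1.1875, 1.875, 2.5625, 3.25, 3.9375, 4.625, 5.3125, 6.
f(1.1875) ≈ 0.171850, f(1.875) ≈ 0.628609, f(2.5625) ≈ 0.940983, f(3.25) ≈ 1.178655, f(3.9375) ≈ 1.370546, f(4.625) ≈ 1.531476, f(5.3125) ≈ 1.670063, f(6) ≈ 1.791759.
Sum = Δt · [f(1.1875) + f(1.875) + f(2.5625) + ...].
Sum ≈ 6.382710.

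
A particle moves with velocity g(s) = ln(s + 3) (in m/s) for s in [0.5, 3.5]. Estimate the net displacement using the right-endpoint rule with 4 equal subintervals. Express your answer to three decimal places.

5.008

Δs = (3.5 − 0.5)/4 = 0.75.
Right endpoints: 1.25, 2, 2.75, 3.5.
g(1.25) ≈ 1.447, g(2) ≈ 1.609, g(2.75) ≈ 1.749, g(3.5) ≈ 1.872.
Sum = Δs · [g(1.25) + g(2) + g(2.75) + g(3.5)].
Sum ≈ 5.008.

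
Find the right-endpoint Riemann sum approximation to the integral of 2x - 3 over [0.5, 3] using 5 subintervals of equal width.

Δx = (3 − 0.5)/5 = 0.5.
Right endpoints: 1, 1.5, 2, 2.5, 3.
f(1) = -1, f(1.5) = 0, f(2) = 1, f(2.5) = 2, f(3) = 3.
Sum = Δx · [f(1) + f(1.5) + f(2) + f(2.5) + f(3)].
Sum = 2.5.

2.5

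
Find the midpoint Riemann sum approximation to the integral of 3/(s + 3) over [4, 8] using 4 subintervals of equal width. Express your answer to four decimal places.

1.3544

Δs = (8 − 4)/4 = 1.
Midpoints: 4.5, 5.5, 6.5, 7.5.
f(4.5) = 0.4, f(5.5) = 6/17, f(6.5) = 6/19, f(7.5) = 2/7.
Sum = Δs · [f(4.5) + f(5.5) + f(6.5) + f(7.5)].
Sum ≈ 1.3544.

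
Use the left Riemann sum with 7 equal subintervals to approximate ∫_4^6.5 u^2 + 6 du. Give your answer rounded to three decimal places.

Δu = (6.5 − 4)/7 = 5/14.
Left endpoints: 4, 61/14, 33/7, 71/14, 38/7, 81/14, 43/7.
f(4) = 22, f(61/14) = 4897/196, f(33/7) = 1383/49, f(71/14) = 6217/196, f(38/7) = 1738/49, f(81/14) = 7737/196, f(43/7) = 2143/49.
Sum = Δu · [f(4) + f(61/14) + f(33/7) + ...].
Sum ≈ 80.574.

80.574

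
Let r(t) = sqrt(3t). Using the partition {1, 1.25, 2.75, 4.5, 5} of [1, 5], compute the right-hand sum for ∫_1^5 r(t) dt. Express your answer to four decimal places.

13.1589

Subinterval widths: 0.25, 1.5, 1.75, 0.5.
Right endpoints: 1.25, 2.75, 4.5, 5.
r(1.25) ≈ 1.9365, r(2.75) ≈ 2.8723, r(4.5) ≈ 3.6742, r(5) ≈ 3.8730.
Sum = Σ Δt_i · r(t_i).
Sum ≈ 13.1589.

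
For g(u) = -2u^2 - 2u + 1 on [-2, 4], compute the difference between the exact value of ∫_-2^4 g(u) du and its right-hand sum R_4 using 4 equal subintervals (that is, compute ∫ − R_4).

31.5

Exact integral: ∫_-2^4 g(u) du = -54.
R_4 = -85.5.
Error = -54 − (-85.5) = 31.5.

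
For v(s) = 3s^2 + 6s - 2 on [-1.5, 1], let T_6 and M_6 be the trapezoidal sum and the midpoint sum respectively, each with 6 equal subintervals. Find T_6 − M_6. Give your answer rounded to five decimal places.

0.32552

T_6 ≈ -4.1579861.
M_6 ≈ -4.4835069.
T_6 − M_6 ≈ 0.32552.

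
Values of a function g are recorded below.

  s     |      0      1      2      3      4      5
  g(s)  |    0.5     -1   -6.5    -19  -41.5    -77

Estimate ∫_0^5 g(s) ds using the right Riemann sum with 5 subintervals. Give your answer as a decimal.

Δs = 1.
Sum = 1·[(-1) + (-6.5) + (-19) + (-41.5) + (-77)] = -145.

-145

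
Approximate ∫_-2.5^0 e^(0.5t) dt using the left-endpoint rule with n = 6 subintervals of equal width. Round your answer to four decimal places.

1.2835

Δt = (0 − (-2.5))/6 = 5/12.
Left endpoints: -2.5, -25/12, -5/3, -1.25, -5/6, -5/12.
f(-2.5) ≈ 0.2865, f(-25/12) ≈ 0.3529, f(-5/3) ≈ 0.4346, f(-1.25) ≈ 0.5353, f(-5/6) ≈ 0.6592, f(-5/12) ≈ 0.8119.
Sum = Δt · [f(-2.5) + f(-25/12) + f(-5/3) + ...].
Sum ≈ 1.2835.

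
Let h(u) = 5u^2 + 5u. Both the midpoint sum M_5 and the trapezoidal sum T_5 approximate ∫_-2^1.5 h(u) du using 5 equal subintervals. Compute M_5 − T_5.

-2.14375

M_5 = 13.86875.
T_5 = 16.0125.
M_5 − T_5 = -2.14375.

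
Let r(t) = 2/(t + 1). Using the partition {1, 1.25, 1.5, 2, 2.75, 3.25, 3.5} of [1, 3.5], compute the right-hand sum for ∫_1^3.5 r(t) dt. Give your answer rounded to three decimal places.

1.502

Subinterval widths: 0.25, 0.25, 0.5, 0.75, 0.5, 0.25.
Right endpoints: 1.25, 1.5, 2, 2.75, 3.25, 3.5.
r(1.25) = 8/9, r(1.5) = 0.8, r(2) = 2/3, r(2.75) = 8/15, r(3.25) = 8/17, r(3.5) = 4/9.
Sum = Σ Δt_i · r(t_i).
Sum ≈ 1.502.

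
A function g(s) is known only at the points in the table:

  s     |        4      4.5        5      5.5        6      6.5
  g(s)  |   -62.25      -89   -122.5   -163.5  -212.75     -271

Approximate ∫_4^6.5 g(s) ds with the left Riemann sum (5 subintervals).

-325

Δs = 0.5.
Sum = 0.5·[(-62.25) + (-89) + (-122.5) + (-163.5) + (-212.75)] = -325.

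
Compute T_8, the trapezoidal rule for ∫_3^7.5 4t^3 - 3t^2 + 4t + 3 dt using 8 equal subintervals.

2810.42578125

Δt = (7.5 − 3)/8 = 0.5625.
f(3) = 96, f(3.5625) = 163869/1024, f(4.125) = 249.2109375, f(4.6875) = 376647/1024, f(5.25) = 520.125, f(5.8125) = 727449/1024, f(6.375) = 942.9140625, f(6.9375) = 1251267/1024, f(7.5) = 1551.75.
T_8 = (Δt/2)·[f(t_0) + 2f(t_1) + ... + 2f(t_{7}) + f(t_8)].
Sum = 2810.42578125.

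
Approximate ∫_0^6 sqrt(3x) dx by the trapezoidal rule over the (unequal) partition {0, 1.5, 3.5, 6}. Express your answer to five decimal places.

Subinterval widths: 1.5, 2, 2.5.
f(0) ≈ 0.00000, f(1.5) ≈ 2.12132, f(3.5) ≈ 3.24037, f(6) ≈ 4.24264.
On each subinterval the trapezoid contributes (Δx_i/2)·[f(x_{i-1}) + f(x_i)].
Sum ≈ 16.30644.

16.30644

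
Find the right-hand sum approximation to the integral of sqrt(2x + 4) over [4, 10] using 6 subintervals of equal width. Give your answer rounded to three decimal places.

26.046

Δx = (10 − 4)/6 = 1.
Right endpoints: 5, 6, 7, 8, 9, 10.
f(5) ≈ 3.742, f(6) ≈ 4.000, f(7) ≈ 4.243, f(8) ≈ 4.472, f(9) ≈ 4.690, f(10) ≈ 4.899.
Sum = Δx · [f(5) + f(6) + f(7) + ...].
Sum ≈ 26.046.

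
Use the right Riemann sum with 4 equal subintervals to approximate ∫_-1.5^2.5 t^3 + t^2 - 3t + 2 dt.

24

Δt = (2.5 − (-1.5))/4 = 1.
Right endpoints: -0.5, 0.5, 1.5, 2.5.
f(-0.5) = 3.625, f(0.5) = 0.875, f(1.5) = 3.125, f(2.5) = 16.375.
Sum = Δt · [f(-0.5) + f(0.5) + f(1.5) + f(2.5)].
Sum = 24.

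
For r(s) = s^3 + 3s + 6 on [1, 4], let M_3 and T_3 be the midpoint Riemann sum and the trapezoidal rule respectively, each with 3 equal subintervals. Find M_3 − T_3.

M_3 = 102.375.
T_3 = 108.
M_3 − T_3 = -5.625.

-5.625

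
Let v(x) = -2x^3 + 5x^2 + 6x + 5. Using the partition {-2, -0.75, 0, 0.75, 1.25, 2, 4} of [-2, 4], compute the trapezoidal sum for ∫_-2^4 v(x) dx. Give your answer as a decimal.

Subinterval widths: 1.25, 0.75, 0.75, 0.5, 0.75, 2.
v(-2) = 29, v(-0.75) = 4.15625, v(0) = 5, v(0.75) = 11.46875, v(1.25) = 16.40625, v(2) = 21, v(4) = -19.
On each subinterval the trapezoid contributes (Δx_i/2)·[v(x_{i-1}) + v(x_i)].
Sum = 53.328125.

53.328125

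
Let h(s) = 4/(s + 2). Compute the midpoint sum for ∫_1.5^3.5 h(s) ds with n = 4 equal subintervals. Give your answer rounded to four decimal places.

Δs = (3.5 − 1.5)/4 = 0.5.
Midpoints: 1.75, 2.25, 2.75, 3.25.
h(1.75) = 16/15, h(2.25) = 16/17, h(2.75) = 16/19, h(3.25) = 16/21.
Sum = Δs · [h(1.75) + h(2.25) + h(2.75) + h(3.25)].
Sum ≈ 1.8059.

1.8059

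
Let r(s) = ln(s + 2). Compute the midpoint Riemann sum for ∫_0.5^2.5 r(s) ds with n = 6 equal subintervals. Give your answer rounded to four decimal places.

Δs = (2.5 − 0.5)/6 = 1/3.
Midpoints: 2/3, 1, 4/3, 5/3, 2, 7/3.
r(2/3) ≈ 0.9808, r(1) ≈ 1.0986, r(4/3) ≈ 1.2040, r(5/3) ≈ 1.2993, r(2) ≈ 1.3863, r(7/3) ≈ 1.4663.
Sum = Δs · [r(2/3) + r(1) + r(4/3) + ...].
Sum ≈ 2.4784.

2.4784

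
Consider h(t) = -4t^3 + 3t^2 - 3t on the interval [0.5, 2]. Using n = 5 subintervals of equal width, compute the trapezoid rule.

-13.9575

Δt = (2 − 0.5)/5 = 0.3.
h(0.5) = -1.25, h(0.8) = -2.528, h(1.1) = -4.994, h(1.4) = -9.296, h(1.7) = -16.082, h(2) = -26.
T_5 = (Δt/2)·[h(t_0) + 2h(t_1) + ... + 2h(t_{4}) + h(t_5)].
Sum = -13.9575.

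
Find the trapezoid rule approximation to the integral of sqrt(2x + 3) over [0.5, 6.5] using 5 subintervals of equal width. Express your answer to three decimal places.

Δx = (6.5 − 0.5)/5 = 1.2.
f(0.5) ≈ 2.000, f(1.7) ≈ 2.530, f(2.9) ≈ 2.966, f(4.1) ≈ 3.347, f(5.3) ≈ 3.688, f(6.5) ≈ 4.000.
T_5 = (Δx/2)·[f(x_0) + 2f(x_1) + ... + 2f(x_{4}) + f(x_5)].
Sum ≈ 18.637.

18.637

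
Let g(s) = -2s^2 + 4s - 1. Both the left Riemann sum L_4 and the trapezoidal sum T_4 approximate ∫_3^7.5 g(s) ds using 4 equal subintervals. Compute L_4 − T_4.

43.03125

L_4 = -132.1171875.
T_4 = -175.1484375.
L_4 − T_4 = 43.03125.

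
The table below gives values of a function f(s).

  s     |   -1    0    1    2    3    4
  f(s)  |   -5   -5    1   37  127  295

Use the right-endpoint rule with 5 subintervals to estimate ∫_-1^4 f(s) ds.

455

Δs = 1.
Sum = 1·[(-5) + 1 + 37 + 127 + 295] = 455.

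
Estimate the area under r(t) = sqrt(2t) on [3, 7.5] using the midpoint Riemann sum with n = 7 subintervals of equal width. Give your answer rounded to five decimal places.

Δt = (7.5 − 3)/7 = 9/14.
Midpoints: 93/28, 111/28, 129/28, 5.25, 165/28, 183/28, 201/28.
r(93/28) ≈ 2.57737, r(111/28) ≈ 2.81577, r(129/28) ≈ 3.03550, r(5.25) ≈ 3.24037, r(165/28) ≈ 3.43303, r(183/28) ≈ 3.61544, r(201/28) ≈ 3.78908.
Sum = Δt · [r(93/28) + r(111/28) + r(129/28) + ...].
Sum ≈ 14.46851.

14.46851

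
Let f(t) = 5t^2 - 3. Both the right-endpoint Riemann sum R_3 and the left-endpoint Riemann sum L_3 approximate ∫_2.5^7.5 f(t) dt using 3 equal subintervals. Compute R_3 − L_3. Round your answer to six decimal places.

416.666667

R_3 ≈ 881.99074074.
L_3 ≈ 465.32407407.
R_3 − L_3 ≈ 416.666667.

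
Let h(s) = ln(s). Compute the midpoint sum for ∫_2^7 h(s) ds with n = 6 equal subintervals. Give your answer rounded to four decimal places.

7.2453

Δs = (7 − 2)/6 = 5/6.
Midpoints: 29/12, 3.25, 49/12, 59/12, 5.75, 79/12.
h(29/12) ≈ 0.8824, h(3.25) ≈ 1.1787, h(49/12) ≈ 1.4069, h(59/12) ≈ 1.5926, h(5.75) ≈ 1.7492, h(79/12) ≈ 1.8845.
Sum = Δs · [h(29/12) + h(3.25) + h(49/12) + ...].
Sum ≈ 7.2453.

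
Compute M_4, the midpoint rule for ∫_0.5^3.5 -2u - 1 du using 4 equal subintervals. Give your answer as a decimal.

-15

Δu = (3.5 − 0.5)/4 = 0.75.
Midpoints: 0.875, 1.625, 2.375, 3.125.
f(0.875) = -2.75, f(1.625) = -4.25, f(2.375) = -5.75, f(3.125) = -7.25.
Sum = Δu · [f(0.875) + f(1.625) + f(2.375) + f(3.125)].
Sum = -15.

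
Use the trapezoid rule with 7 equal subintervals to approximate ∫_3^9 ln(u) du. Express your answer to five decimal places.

10.46563

Δu = (9 − 3)/7 = 6/7.
f(3) ≈ 1.09861, f(27/7) ≈ 1.34993, f(33/7) ≈ 1.55060, f(39/7) ≈ 1.71765, f(45/7) ≈ 1.86075, f(51/7) ≈ 1.98592, f(57/7) ≈ 2.09714, f(9) ≈ 2.19722.
T_7 = (Δu/2)·[f(u_0) + 2f(u_1) + ... + 2f(u_{6}) + f(u_7)].
Sum ≈ 10.46563.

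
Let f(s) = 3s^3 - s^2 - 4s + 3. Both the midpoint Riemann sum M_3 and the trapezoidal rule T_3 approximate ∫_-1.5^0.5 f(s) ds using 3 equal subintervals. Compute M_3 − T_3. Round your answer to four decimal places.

1.2222

M_3 ≈ 5.490741.
T_3 ≈ 4.268519.
M_3 − T_3 ≈ 1.2222.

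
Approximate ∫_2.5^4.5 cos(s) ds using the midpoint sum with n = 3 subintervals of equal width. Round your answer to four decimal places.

Δs = (4.5 − 2.5)/3 = 2/3.
Midpoints: 17/6, 3.5, 25/6.
f(17/6) ≈ -0.9529, f(3.5) ≈ -0.9365, f(25/6) ≈ -0.5190.
Sum = Δs · [f(17/6) + f(3.5) + f(25/6)].
Sum ≈ -1.6056.

-1.6056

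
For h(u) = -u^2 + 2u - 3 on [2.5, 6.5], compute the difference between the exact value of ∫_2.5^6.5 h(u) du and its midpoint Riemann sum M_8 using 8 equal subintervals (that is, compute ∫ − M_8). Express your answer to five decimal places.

Exact integral: ∫_2.5^6.5 h(u) du ≈ -62.3333333.
M_8 = -62.25.
Error ≈ -62.3333333 − (-62.25) ≈ -0.08333.

-0.08333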